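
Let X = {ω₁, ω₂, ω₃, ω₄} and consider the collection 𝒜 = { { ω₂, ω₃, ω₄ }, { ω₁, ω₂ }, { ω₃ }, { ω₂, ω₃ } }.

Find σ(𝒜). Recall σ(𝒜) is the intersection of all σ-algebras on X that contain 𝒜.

Begin from { {}, { ω₃ }, { ω₁, ω₂ }, { ω₂, ω₃ }, { ω₂, ω₃, ω₄ }, X } (that is, 𝒜 plus ∅ and X).
Pass 1: 5 new —
  { ω₁ }  = X∖{ ω₂, ω₃, ω₄ }
  { ω₁, ω₄ }  = X∖{ ω₂, ω₃ }
  { ω₃, ω₄ }  = X∖{ ω₁, ω₂ }
  { ω₁, ω₂, ω₃ }  = { ω₃ } ∪ { ω₁, ω₂ }
  { ω₁, ω₂, ω₄ }  = X∖{ ω₃ }
  (now 11)
Pass 2: +3 →
  { ω₄ }  = X∖{ ω₁, ω₂, ω₃ }
  { ω₁, ω₃ }  = { ω₃ } ∪ { ω₁ }
  { ω₁, ω₃, ω₄ }  = { ω₃, ω₄ } ∪ { ω₁, ω₄ }
  (now 14)
Pass 3 (2 new):
  { ω₂ }  = X∖{ ω₁, ω₃, ω₄ }
  { ω₂, ω₄ }  = X∖{ ω₁, ω₃ }
  (now 16)
Pass 4: closed — nothing new.

Hence σ(𝒜) has 16 members: { {}, { ω₁ }, { ω₂ }, { ω₃ }, { ω₄ }, { ω₁, ω₂ }, { ω₁, ω₃ }, { ω₁, ω₄ }, { ω₂, ω₃ }, { ω₂, ω₄ }, { ω₃, ω₄ }, { ω₁, ω₂, ω₃ }, { ω₁, ω₂, ω₄ }, { ω₁, ω₃, ω₄ }, { ω₂, ω₃, ω₄ }, X }.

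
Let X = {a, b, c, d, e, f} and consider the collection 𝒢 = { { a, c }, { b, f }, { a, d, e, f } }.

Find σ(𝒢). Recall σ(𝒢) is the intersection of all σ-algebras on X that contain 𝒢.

Initial family (5 sets): { {}, { a, c }, { b, f }, { a, d, e, f }, X }.
Round 1: 6 new —
  { b, c }  = complement { a, d, e, f }
  { a, b, c, f }  = { a, c } ∪ { b, f }
  { a, c, d, e }  = complement { b, f }
  { b, d, e, f }  = complement { a, c }
  { a, b, d, e, f }  = { a, d, e, f } ∪ { b, f }
  { a, c, d, e, f }  = { a, c } ∪ { a, d, e, f }
  (now 11)
Round 2. New:
  { b }  = complement { a, c, d, e, f }
  { c }  = complement { a, b, d, e, f }
  { d, e }  = complement { a, b, c, f }
  { a, b, c }  = { b, c } ∪ { a, c }
  { b, c, f }  = { b, f } ∪ { b, c }
  { a, b, c, d, e }  = { b, c } ∪ { a, c, d, e }
  { b, c, d, e, f }  = { b, d, e, f } ∪ { b, c }
  (now 18)
Round 3 adds 7:
  { a }  = complement { b, c, d, e, f }
  { f }  = complement { a, b, c, d, e }
  { a, d, e }  = complement { b, c, f }
  { b, d, e }  = { d, e } ∪ { b }
  { c, d, e }  = { d, e } ∪ { c }
  { d, e, f }  = complement { a, b, c }
  { b, c, d, e }  = { d, e } ∪ { b, c }
  (now 25)
Round 4 (7 new):
  { a, b }  = { b } ∪ { a }
  { a, f }  = complement { b, c, d, e }
  { c, f }  = { f } ∪ { c }
  { a, b, f }  = complement { c, d, e }
  { a, c, f }  = complement { b, d, e }
  { a, b, d, e }  = { a, d, e } ∪ { b }
  { c, d, e, f }  = { c, d, e } ∪ { f }
  (now 32)
Round 5: closed — nothing new.

σ(𝒢) = { {}, { a }, { b }, { c }, { f }, { a, b }, { a, c }, { a, f }, { b, c }, { b, f }, { c, f }, { d, e }, { a, b, c }, { a, b, f }, { a, c, f }, { a, d, e }, { b, c, f }, { b, d, e }, { c, d, e }, { d, e, f }, { a, b, c, f }, { a, b, d, e }, { a, c, d, e }, { a, d, e, f }, { b, c, d, e }, { b, d, e, f }, { c, d, e, f }, { a, b, c, d, e }, { a, b, d, e, f }, { a, c, d, e, f }, { b, c, d, e, f }, X }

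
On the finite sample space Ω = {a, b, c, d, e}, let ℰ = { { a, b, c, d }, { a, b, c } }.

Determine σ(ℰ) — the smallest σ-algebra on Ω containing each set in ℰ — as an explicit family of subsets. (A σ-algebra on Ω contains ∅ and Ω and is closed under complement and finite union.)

σ(ℰ) (8 sets): { ∅, { d }, { e }, { d, e }, { a, b, c }, { a, b, c, d }, { a, b, c, e }, Ω }

Working:
Start: ℰ ∪ {∅, Ω} = { ∅, { a, b, c }, { a, b, c, d }, Ω }.
Step 1: 2 new —
  { e }  = ᶜ of { a, b, c, d }
  { d, e }  = ᶜ of { a, b, c }
  — 6 sets.
Step 2: 1 new —
  { a, b, c, e }  = { a, b, c } ∪ { e }
  — 7 sets.
Step 3. New:
  { d }  = ᶜ of { a, b, c, e }
  — 8 sets.
Step 4: stable.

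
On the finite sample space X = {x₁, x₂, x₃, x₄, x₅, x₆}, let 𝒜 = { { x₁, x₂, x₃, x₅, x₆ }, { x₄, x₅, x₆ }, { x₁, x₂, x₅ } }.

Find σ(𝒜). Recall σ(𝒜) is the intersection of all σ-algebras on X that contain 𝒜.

Seed the family with 𝒜 together with ∅ and X: { ∅, { x₁, x₂, x₅ }, { x₄, x₅, x₆ }, { x₁, x₂, x₃, x₅, x₆ }, X }.
Round 1: 4 new —
  { x₄ }  = ᶜ of { x₁, x₂, x₃, x₅, x₆ }
  { x₁, x₂, x₃ }  = ᶜ of { x₄, x₅, x₆ }
  { x₃, x₄, x₆ }  = ᶜ of { x₁, x₂, x₅ }
  { x₁, x₂, x₄, x₅, x₆ }  = { x₁, x₂, x₅ } ∪ { x₄, x₅, x₆ }
  [9 total]
Round 2 adds 6:
  { x₃ }  = ᶜ of { x₁, x₂, x₄, x₅, x₆ }
  { x₁, x₂, x₃, x₄ }  = { x₁, x₂, x₃ } ∪ { x₄ }
  { x₁, x₂, x₃, x₅ }  = { x₁, x₂, x₃ } ∪ { x₁, x₂, x₅ }
  { x₁, x₂, x₄, x₅ }  = { x₁, x₂, x₅ } ∪ { x₄ }
  { x₃, x₄, x₅, x₆ }  = { x₃, x₄, x₆ } ∪ { x₄, x₅, x₆ }
  { x₁, x₂, x₃, x₄, x₆ }  = { x₁, x₂, x₃ } ∪ { x₃, x₄, x₆ }
  [15 total]
Round 3: +7 →
  { x₅ }  = ᶜ of { x₁, x₂, x₃, x₄, x₆ }
  { x₁, x₂ }  = ᶜ of { x₃, x₄, x₅, x₆ }
  { x₃, x₄ }  = { x₃ } ∪ { x₄ }
  { x₃, x₆ }  = ᶜ of { x₁, x₂, x₄, x₅ }
  { x₄, x₆ }  = ᶜ of { x₁, x₂, x₃, x₅ }
  { x₅, x₆ }  = ᶜ of { x₁, x₂, x₃, x₄ }
  { x₁, x₂, x₃, x₄, x₅ }  = { x₃ } ∪ { x₁, x₂, x₄, x₅ }
  [22 total]
Round 4: 9 new —
  { x₆ }  = ᶜ of { x₁, x₂, x₃, x₄, x₅ }
  { x₃, x₅ }  = { x₅ } ∪ { x₃ }
  { x₄, x₅ }  = { x₅ } ∪ { x₄ }
  { x₁, x₂, x₄ }  = { x₁, x₂ } ∪ { x₄ }
  { x₃, x₄, x₅ }  = { x₃, x₄ } ∪ { x₅ }
  { x₃, x₅, x₆ }  = { x₅, x₆ } ∪ { x₃ }
  { x₁, x₂, x₃, x₆ }  = { x₁, x₂, x₃ } ∪ { x₃, x₆ }
  { x₁, x₂, x₄, x₆ }  = { x₄, x₆ } ∪ { x₁, x₂ }
  { x₁, x₂, x₅, x₆ }  = ᶜ of { x₃, x₄ }
  [31 total]
Round 5: 1 new —
  { x₁, x₂, x₆ }  = ᶜ of { x₃, x₄, x₅ }
  [32 total]
Round 6: no new sets; the family is a σ-algebra.

σ(𝒜) = { ∅, { x₃ }, { x₄ }, { x₅ }, { x₆ }, { x₁, x₂ }, { x₃, x₄ }, { x₃, x₅ }, { x₃, x₆ }, { x₄, x₅ }, { x₄, x₆ }, { x₅, x₆ }, { x₁, x₂, x₃ }, { x₁, x₂, x₄ }, { x₁, x₂, x₅ }, { x₁, x₂, x₆ }, { x₃, x₄, x₅ }, { x₃, x₄, x₆ }, { x₃, x₅, x₆ }, { x₄, x₅, x₆ }, { x₁, x₂, x₃, x₄ }, { x₁, x₂, x₃, x₅ }, { x₁, x₂, x₃, x₆ }, { x₁, x₂, x₄, x₅ }, { x₁, x₂, x₄, x₆ }, { x₁, x₂, x₅, x₆ }, { x₃, x₄, x₅, x₆ }, { x₁, x₂, x₃, x₄, x₅ }, { x₁, x₂, x₃, x₄, x₆ }, { x₁, x₂, x₃, x₅, x₆ }, { x₁, x₂, x₄, x₅, x₆ }, X }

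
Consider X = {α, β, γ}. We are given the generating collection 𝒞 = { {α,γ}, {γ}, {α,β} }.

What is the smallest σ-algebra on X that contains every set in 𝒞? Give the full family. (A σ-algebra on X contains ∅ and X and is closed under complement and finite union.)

σ(𝒞) (8 sets): { {}, {α}, {β}, {γ}, {α,β}, {α,γ}, {β,γ}, X }

Derivation:
Take S₀ = 𝒞 ∪ {∅, X} = { {}, {γ}, {α,β}, {α,γ}, X }.
Iteration 1 (1 new):
  {β}  = X∖{α,γ}
  — 6 sets.
Iteration 2: 1 new —
  {β,γ}  = {γ} ∪ {β}
  — 7 sets.
Iteration 3 adds 1:
  {α}  = X∖{β,γ}
  — 8 sets.
Iteration 4: closed — nothing new.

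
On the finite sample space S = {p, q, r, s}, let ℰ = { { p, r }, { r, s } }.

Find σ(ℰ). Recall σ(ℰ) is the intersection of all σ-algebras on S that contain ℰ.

σ(ℰ) = { {  }, { p }, { q }, { r }, { s }, { p, q }, { p, r }, { p, s }, { q, r }, { q, s }, { r, s }, { p, q, r }, { p, q, s }, { p, r, s }, { q, r, s }, S }

Trace:
Begin from { {  }, { p, r }, { r, s }, S } (that is, ℰ plus ∅ and S).
Round 1 (3 new):
  { p, q }  = ᶜ of { r, s }
  { q, s }  = ᶜ of { p, r }
  { p, r, s }  = { p, r } ∪ { r, s }
  [7 total]
Round 2: 4 new —
  { q }  = ᶜ of { p, r, s }
  { p, q, r }  = { p, q } ∪ { p, r }
  { p, q, s }  = { p, q } ∪ { q, s }
  { q, r, s }  = { r, s } ∪ { q, s }
  [11 total]
Round 3: +3 →
  { p }  = ᶜ of { q, r, s }
  { r }  = ᶜ of { p, q, s }
  { s }  = ᶜ of { p, q, r }
  [14 total]
Round 4 (2 new):
  { p, s }  = { s } ∪ { p }
  { q, r }  = { r } ∪ { q }
  [16 total]
Round 5: no new sets; the family is a σ-algebra.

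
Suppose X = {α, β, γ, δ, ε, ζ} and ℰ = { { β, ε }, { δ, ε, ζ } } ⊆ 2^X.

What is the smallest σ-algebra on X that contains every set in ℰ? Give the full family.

σ(ℰ) (16 sets): { ∅, { β }, { ε }, { α, γ }, { β, ε }, { δ, ζ }, { α, β, γ }, { α, γ, ε }, { β, δ, ζ }, { δ, ε, ζ }, { α, β, γ, ε }, { α, γ, δ, ζ }, { β, δ, ε, ζ }, { α, β, γ, δ, ζ }, { α, γ, δ, ε, ζ }, X }

Derivation:
Initial family (4 sets): { ∅, { β, ε }, { δ, ε, ζ }, X }.
Pass 1 (3 new):
  { α, β, γ }  = complement { δ, ε, ζ }
  { α, γ, δ, ζ }  = complement { β, ε }
  { β, δ, ε, ζ }  = { β, ε } ∪ { δ, ε, ζ }
  |family| = 7
Pass 2. New:
  { α, γ }  = complement { β, δ, ε, ζ }
  { α, β, γ, ε }  = { β, ε } ∪ { α, β, γ }
  { α, β, γ, δ, ζ }  = { α, β, γ } ∪ { α, γ, δ, ζ }
  { α, γ, δ, ε, ζ }  = { α, γ, δ, ζ } ∪ { δ, ε, ζ }
  |family| = 11
Pass 3: +3 →
  { β }  = complement { α, γ, δ, ε, ζ }
  { ε }  = complement { α, β, γ, δ, ζ }
  { δ, ζ }  = complement { α, β, γ, ε }
  |family| = 14
Pass 4: 2 new —
  { α, γ, ε }  = { α, γ } ∪ { ε }
  { β, δ, ζ }  = { β } ∪ { δ, ζ }
  |family| = 16
Pass 5 adds nothing — fixpoint reached.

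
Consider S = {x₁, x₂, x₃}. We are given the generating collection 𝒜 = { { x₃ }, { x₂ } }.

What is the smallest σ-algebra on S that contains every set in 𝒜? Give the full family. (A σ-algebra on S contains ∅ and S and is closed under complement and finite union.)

Answer: σ(𝒜) = { {  }, { x₁ }, { x₂ }, { x₃ }, { x₁, x₂ }, { x₁, x₃ }, { x₂, x₃ }, S }

Derivation:
Take S₀ = 𝒜 ∪ {∅, S} = { {  }, { x₂ }, { x₃ }, S }.
Step 1 (3 new):
  { x₁, x₂ }  = { x₃ }ᶜ
  { x₁, x₃ }  = { x₂ }ᶜ
  { x₂, x₃ }  = { x₃ } ∪ { x₂ }
  [7 total]
Step 2 adds 1:
  { x₁ }  = { x₂, x₃ }ᶜ
  [8 total]
After Step 3 the family is unchanged; done.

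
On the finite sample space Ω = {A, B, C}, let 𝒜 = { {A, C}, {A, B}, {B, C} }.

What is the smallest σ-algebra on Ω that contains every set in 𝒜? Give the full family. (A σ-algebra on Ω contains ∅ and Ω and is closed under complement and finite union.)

σ(𝒜) = { ∅, {A}, {B}, {C}, {A, B}, {A, C}, {B, C}, Ω }

Trace:
Begin from { ∅, {A, B}, {A, C}, {B, C}, Ω } (that is, 𝒜 plus ∅ and Ω).
Pass 1. New:
  {A}  = complement {B, C}
  {B}  = complement {A, C}
  {C}  = complement {A, B}
  |family| = 8
Pass 2: no new sets; the family is a σ-algebra.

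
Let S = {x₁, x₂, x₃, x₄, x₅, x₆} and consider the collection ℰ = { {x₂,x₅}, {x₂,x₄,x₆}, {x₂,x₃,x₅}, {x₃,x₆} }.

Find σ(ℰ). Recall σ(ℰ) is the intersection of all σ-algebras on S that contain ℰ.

σ(ℰ) = { {}, {x₁}, {x₂}, {x₃}, {x₄}, {x₅}, {x₆}, {x₁,x₂}, {x₁,x₃}, {x₁,x₄}, {x₁,x₅}, {x₁,x₆}, {x₂,x₃}, {x₂,x₄}, {x₂,x₅}, {x₂,x₆}, {x₃,x₄}, {x₃,x₅}, {x₃,x₆}, {x₄,x₅}, {x₄,x₆}, {x₅,x₆}, {x₁,x₂,x₃}, {x₁,x₂,x₄}, {x₁,x₂,x₅}, {x₁,x₂,x₆}, {x₁,x₃,x₄}, {x₁,x₃,x₅}, {x₁,x₃,x₆}, {x₁,x₄,x₅}, {x₁,x₄,x₆}, {x₁,x₅,x₆}, {x₂,x₃,x₄}, {x₂,x₃,x₅}, {x₂,x₃,x₆}, {x₂,x₄,x₅}, {x₂,x₄,x₆}, {x₂,x₅,x₆}, {x₃,x₄,x₅}, {x₃,x₄,x₆}, {x₃,x₅,x₆}, {x₄,x₅,x₆}, {x₁,x₂,x₃,x₄}, {x₁,x₂,x₃,x₅}, {x₁,x₂,x₃,x₆}, {x₁,x₂,x₄,x₅}, {x₁,x₂,x₄,x₆}, {x₁,x₂,x₅,x₆}, {x₁,x₃,x₄,x₅}, {x₁,x₃,x₄,x₆}, {x₁,x₃,x₅,x₆}, {x₁,x₄,x₅,x₆}, {x₂,x₃,x₄,x₅}, {x₂,x₃,x₄,x₆}, {x₂,x₃,x₅,x₆}, {x₂,x₄,x₅,x₆}, {x₃,x₄,x₅,x₆}, {x₁,x₂,x₃,x₄,x₅}, {x₁,x₂,x₃,x₄,x₆}, {x₁,x₂,x₃,x₅,x₆}, {x₁,x₂,x₄,x₅,x₆}, {x₁,x₃,x₄,x₅,x₆}, {x₂,x₃,x₄,x₅,x₆}, S }

Check:
Initial family (6 sets): { {}, {x₂,x₅}, {x₃,x₆}, {x₂,x₃,x₅}, {x₂,x₄,x₆}, S }.
Iteration 1: +8 →
  {x₁,x₃,x₅}  = S∖{x₂,x₄,x₆}
  {x₁,x₄,x₆}  = S∖{x₂,x₃,x₅}
  {x₁,x₂,x₄,x₅}  = S∖{x₃,x₆}
  {x₁,x₃,x₄,x₆}  = S∖{x₂,x₅}
  {x₂,x₃,x₄,x₆}  = {x₂,x₄,x₆} ∪ {x₃,x₆}
  {x₂,x₃,x₅,x₆}  = {x₂,x₅} ∪ {x₃,x₆}
  {x₂,x₄,x₅,x₆}  = {x₂,x₄,x₆} ∪ {x₂,x₅}
  {x₂,x₃,x₄,x₅,x₆}  = {x₂,x₄,x₆} ∪ {x₂,x₃,x₅}
  |family| = 14
Iteration 2: +12 →
  {x₁}  = S∖{x₂,x₃,x₄,x₅,x₆}
  {x₁,x₃}  = S∖{x₂,x₄,x₅,x₆}
  {x₁,x₄}  = S∖{x₂,x₃,x₅,x₆}
  {x₁,x₅}  = S∖{x₂,x₃,x₄,x₆}
  {x₁,x₂,x₃,x₅}  = {x₂,x₅} ∪ {x₁,x₃,x₅}
  {x₁,x₂,x₄,x₆}  = {x₂,x₄,x₆} ∪ {x₁,x₄,x₆}
  {x₁,x₃,x₅,x₆}  = {x₁,x₃,x₅} ∪ {x₃,x₆}
  {x₁,x₂,x₃,x₄,x₅}  = {x₁,x₃,x₅} ∪ {x₁,x₂,x₄,x₅}
  {x₁,x₂,x₃,x₄,x₆}  = {x₂,x₄,x₆} ∪ {x₁,x₃,x₄,x₆}
  {x₁,x₂,x₃,x₅,x₆}  = {x₁,x₃,x₅} ∪ {x₂,x₃,x₅,x₆}
  {x₁,x₂,x₄,x₅,x₆}  = {x₂,x₄,x₆} ∪ {x₁,x₂,x₄,x₅}
  {x₁,x₃,x₄,x₅,x₆}  = {x₁,x₃,x₅} ∪ {x₁,x₄,x₆}
  |family| = 26
Iteration 3 (14 new):
  {x₂}  = S∖{x₁,x₃,x₄,x₅,x₆}
  {x₃}  = S∖{x₁,x₂,x₄,x₅,x₆}
  {x₄}  = S∖{x₁,x₂,x₃,x₅,x₆}
  {x₅}  = S∖{x₁,x₂,x₃,x₄,x₆}
  {x₆}  = S∖{x₁,x₂,x₃,x₄,x₅}
  {x₂,x₄}  = S∖{x₁,x₃,x₅,x₆}
  {x₃,x₅}  = S∖{x₁,x₂,x₄,x₆}
  {x₄,x₆}  = S∖{x₁,x₂,x₃,x₅}
  {x₁,x₂,x₅}  = {x₂,x₅} ∪ {x₁,x₅}
  {x₁,x₃,x₄}  = {x₁,x₄} ∪ {x₁,x₃}
  {x₁,x₃,x₆}  = {x₁,x₃} ∪ {x₃,x₆}
  {x₁,x₄,x₅}  = {x₁,x₄} ∪ {x₁,x₅}
  {x₁,x₃,x₄,x₅}  = {x₁,x₃,x₅} ∪ {x₁,x₄}
  {x₁,x₄,x₅,x₆}  = {x₁,x₄,x₆} ∪ {x₁,x₅}
  |family| = 40
Iteration 4: 23 new —
  {x₁,x₂}  = {x₂} ∪ {x₁}
  {x₁,x₆}  = {x₁} ∪ {x₆}
  {x₂,x₃}  = S∖{x₁,x₄,x₅,x₆}
  {x₂,x₆}  = S∖{x₁,x₃,x₄,x₅}
  {x₃,x₄}  = {x₃} ∪ {x₄}
  {x₄,x₅}  = {x₄} ∪ {x₅}
  {x₅,x₆}  = {x₆} ∪ {x₅}
  {x₁,x₂,x₃}  = {x₂} ∪ {x₁,x₃}
  {x₁,x₂,x₄}  = {x₂} ∪ {x₁,x₄}
  {x₁,x₅,x₆}  = {x₁,x₅} ∪ {x₆}
  {x₂,x₃,x₄}  = {x₃} ∪ {x₂,x₄}
  {x₂,x₃,x₆}  = S∖{x₁,x₄,x₅}
  {x₂,x₄,x₅}  = S∖{x₁,x₃,x₆}
  {x₂,x₅,x₆}  = S∖{x₁,x₃,x₄}
  {x₃,x₄,x₅}  = {x₃,x₅} ∪ {x₄}
  {x₃,x₄,x₆}  = S∖{x₁,x₂,x₅}
  {x₃,x₅,x₆}  = {x₃,x₅} ∪ {x₃,x₆}
  {x₄,x₅,x₆}  = {x₄,x₆} ∪ {x₅}
  {x₁,x₂,x₃,x₄}  = {x₂} ∪ {x₁,x₃,x₄}
  {x₁,x₂,x₃,x₆}  = {x₁,x₃,x₆} ∪ {x₂}
  {x₁,x₂,x₅,x₆}  = {x₁,x₂,x₅} ∪ {x₆}
  {x₂,x₃,x₄,x₅}  = {x₃,x₅} ∪ {x₂,x₄}
  {x₃,x₄,x₅,x₆}  = {x₃,x₅} ∪ {x₄,x₆}
  |family| = 63
Iteration 5: 1 new —
  {x₁,x₂,x₆}  = S∖{x₃,x₄,x₅}
  |family| = 64
Iteration 6: closed — nothing new.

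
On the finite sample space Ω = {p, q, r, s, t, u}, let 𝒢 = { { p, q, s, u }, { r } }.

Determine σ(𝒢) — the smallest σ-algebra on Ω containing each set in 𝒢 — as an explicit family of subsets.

|σ(𝒢)| = 8.  σ(𝒢) = { ∅, { r }, { t }, { r, t }, { p, q, s, u }, { p, q, r, s, u }, { p, q, s, t, u }, Ω }

Derivation:
Begin from { ∅, { r }, { p, q, s, u }, Ω } (that is, 𝒢 plus ∅ and Ω).
Iteration 1: +3 →
  { r, t }  = complement { p, q, s, u }
  { p, q, r, s, u }  = { r } ∪ { p, q, s, u }
  { p, q, s, t, u }  = complement { r }
  |family| = 7
Iteration 2 (1 new):
  { t }  = complement { p, q, r, s, u }
  |family| = 8
Iteration 3: closed — nothing new.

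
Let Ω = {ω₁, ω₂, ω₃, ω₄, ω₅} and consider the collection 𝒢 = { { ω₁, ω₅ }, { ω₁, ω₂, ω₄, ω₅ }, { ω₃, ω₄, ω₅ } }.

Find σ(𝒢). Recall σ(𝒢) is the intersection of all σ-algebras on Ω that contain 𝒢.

Start: 𝒢 ∪ {∅, Ω} = { {  }, { ω₁, ω₅ }, { ω₃, ω₄, ω₅ }, { ω₁, ω₂, ω₄, ω₅ }, Ω }.
Step 1 (4 new):
  { ω₃ }  = { ω₁, ω₂, ω₄, ω₅ }ᶜ
  { ω₁, ω₂ }  = { ω₃, ω₄, ω₅ }ᶜ
  { ω₂, ω₃, ω₄ }  = { ω₁, ω₅ }ᶜ
  { ω₁, ω₃, ω₄, ω₅ }  = { ω₃, ω₄, ω₅ } ∪ { ω₁, ω₅ }
  — 9 sets.
Step 2 adds 6:
  { ω₂ }  = { ω₁, ω₃, ω₄, ω₅ }ᶜ
  { ω₁, ω₂, ω₃ }  = { ω₁, ω₂ } ∪ { ω₃ }
  { ω₁, ω₂, ω₅ }  = { ω₁, ω₂ } ∪ { ω₁, ω₅ }
  { ω₁, ω₃, ω₅ }  = { ω₃ } ∪ { ω₁, ω₅ }
  { ω₁, ω₂, ω₃, ω₄ }  = { ω₂, ω₃, ω₄ } ∪ { ω₁, ω₂ }
  { ω₂, ω₃, ω₄, ω₅ }  = { ω₃, ω₄, ω₅ } ∪ { ω₂, ω₃, ω₄ }
  — 15 sets.
Step 3: 7 new —
  { ω₁ }  = { ω₂, ω₃, ω₄, ω₅ }ᶜ
  { ω₅ }  = { ω₁, ω₂, ω₃, ω₄ }ᶜ
  { ω₂, ω₃ }  = { ω₃ } ∪ { ω₂ }
  { ω₂, ω₄ }  = { ω₁, ω₃, ω₅ }ᶜ
  { ω₃, ω₄ }  = { ω₁, ω₂, ω₅ }ᶜ
  { ω₄, ω₅ }  = { ω₁, ω₂, ω₃ }ᶜ
  { ω₁, ω₂, ω₃, ω₅ }  = { ω₃ } ∪ { ω₁, ω₂, ω₅ }
  — 22 sets.
Step 4 adds 9:
  { ω₄ }  = { ω₁, ω₂, ω₃, ω₅ }ᶜ
  { ω₁, ω₃ }  = { ω₃ } ∪ { ω₁ }
  { ω₂, ω₅ }  = { ω₂ } ∪ { ω₅ }
  { ω₃, ω₅ }  = { ω₅ } ∪ { ω₃ }
  { ω₁, ω₂, ω₄ }  = { ω₂, ω₄ } ∪ { ω₁, ω₂ }
  { ω₁, ω₃, ω₄ }  = { ω₃, ω₄ } ∪ { ω₁ }
  { ω₁, ω₄, ω₅ }  = { ω₂, ω₃ }ᶜ
  { ω₂, ω₃, ω₅ }  = { ω₅ } ∪ { ω₂, ω₃ }
  { ω₂, ω₄, ω₅ }  = { ω₂ } ∪ { ω₄, ω₅ }
  — 31 sets.
Step 5: +1 →
  { ω₁, ω₄ }  = { ω₂, ω₃, ω₅ }ᶜ
  — 32 sets.
Step 6: closed — nothing new.

|σ(𝒢)| = 32.  σ(𝒢) = { {  }, { ω₁ }, { ω₂ }, { ω₃ }, { ω₄ }, { ω₅ }, { ω₁, ω₂ }, { ω₁, ω₃ }, { ω₁, ω₄ }, { ω₁, ω₅ }, { ω₂, ω₃ }, { ω₂, ω₄ }, { ω₂, ω₅ }, { ω₃, ω₄ }, { ω₃, ω₅ }, { ω₄, ω₅ }, { ω₁, ω₂, ω₃ }, { ω₁, ω₂, ω₄ }, { ω₁, ω₂, ω₅ }, { ω₁, ω₃, ω₄ }, { ω₁, ω₃, ω₅ }, { ω₁, ω₄, ω₅ }, { ω₂, ω₃, ω₄ }, { ω₂, ω₃, ω₅ }, { ω₂, ω₄, ω₅ }, { ω₃, ω₄, ω₅ }, { ω₁, ω₂, ω₃, ω₄ }, { ω₁, ω₂, ω₃, ω₅ }, { ω₁, ω₂, ω₄, ω₅ }, { ω₁, ω₃, ω₄, ω₅ }, { ω₂, ω₃, ω₄, ω₅ }, Ω }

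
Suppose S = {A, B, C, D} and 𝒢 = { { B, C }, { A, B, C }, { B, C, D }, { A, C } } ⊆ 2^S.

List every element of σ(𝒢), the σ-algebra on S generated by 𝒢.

Start: 𝒢 ∪ {∅, S} = { {  }, { A, C }, { B, C }, { A, B, C }, { B, C, D }, S }.
Pass 1 adds 4:
  { A }  = { B, C, D }ᶜ
  { D }  = { A, B, C }ᶜ
  { A, D }  = { B, C }ᶜ
  { B, D }  = { A, C }ᶜ
Pass 2: +2 →
  { A, B, D }  = { A, D } ∪ { B, D }
  { A, C, D }  = { A, D } ∪ { A, C }
Pass 3: +2 →
  { B }  = { A, C, D }ᶜ
  { C }  = { A, B, D }ᶜ
Pass 4: +2 →
  { A, B }  = { B } ∪ { A }
  { C, D }  = { C } ∪ { D }
Pass 5: already closed under ᶜ and ∪.

|σ(𝒢)| = 16.  σ(𝒢) = { {  }, { A }, { B }, { C }, { D }, { A, B }, { A, C }, { A, D }, { B, C }, { B, D }, { C, D }, { A, B, C }, { A, B, D }, { A, C, D }, { B, C, D }, S }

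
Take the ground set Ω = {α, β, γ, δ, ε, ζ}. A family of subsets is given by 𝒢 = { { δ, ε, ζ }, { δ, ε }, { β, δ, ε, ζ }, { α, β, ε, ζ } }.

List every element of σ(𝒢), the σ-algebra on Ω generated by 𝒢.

|σ(𝒢)| = 64.  σ(𝒢) = { {  }, { α }, { β }, { γ }, { δ }, { ε }, { ζ }, { α, β }, { α, γ }, { α, δ }, { α, ε }, { α, ζ }, { β, γ }, { β, δ }, { β, ε }, { β, ζ }, { γ, δ }, { γ, ε }, { γ, ζ }, { δ, ε }, { δ, ζ }, { ε, ζ }, { α, β, γ }, { α, β, δ }, { α, β, ε }, { α, β, ζ }, { α, γ, δ }, { α, γ, ε }, { α, γ, ζ }, { α, δ, ε }, { α, δ, ζ }, { α, ε, ζ }, { β, γ, δ }, { β, γ, ε }, { β, γ, ζ }, { β, δ, ε }, { β, δ, ζ }, { β, ε, ζ }, { γ, δ, ε }, { γ, δ, ζ }, { γ, ε, ζ }, { δ, ε, ζ }, { α, β, γ, δ }, { α, β, γ, ε }, { α, β, γ, ζ }, { α, β, δ, ε }, { α, β, δ, ζ }, { α, β, ε, ζ }, { α, γ, δ, ε }, { α, γ, δ, ζ }, { α, γ, ε, ζ }, { α, δ, ε, ζ }, { β, γ, δ, ε }, { β, γ, δ, ζ }, { β, γ, ε, ζ }, { β, δ, ε, ζ }, { γ, δ, ε, ζ }, { α, β, γ, δ, ε }, { α, β, γ, δ, ζ }, { α, β, γ, ε, ζ }, { α, β, δ, ε, ζ }, { α, γ, δ, ε, ζ }, { β, γ, δ, ε, ζ }, Ω }

Derivation:
Seed the family with 𝒢 together with ∅ and Ω: { {  }, { δ, ε }, { δ, ε, ζ }, { α, β, ε, ζ }, { β, δ, ε, ζ }, Ω }.
Round 1 (5 new):
  { α, γ }  = Ω∖{ β, δ, ε, ζ }
  { γ, δ }  = Ω∖{ α, β, ε, ζ }
  { α, β, γ }  = Ω∖{ δ, ε, ζ }
  { α, β, γ, ζ }  = Ω∖{ δ, ε }
  { α, β, δ, ε, ζ }  = { δ, ε } ∪ { α, β, ε, ζ }
  (now 11)
Round 2: 11 new —
  { γ }  = Ω∖{ α, β, δ, ε, ζ }
  { α, γ, δ }  = { γ, δ } ∪ { α, γ }
  { γ, δ, ε }  = { γ, δ } ∪ { δ, ε }
  { α, β, γ, δ }  = { γ, δ } ∪ { α, β, γ }
  { α, γ, δ, ε }  = { δ, ε } ∪ { α, γ }
  { γ, δ, ε, ζ }  = { γ, δ } ∪ { δ, ε, ζ }
  { α, β, γ, δ, ε }  = { α, β, γ } ∪ { δ, ε }
  { α, β, γ, δ, ζ }  = { γ, δ } ∪ { α, β, γ, ζ }
  { α, β, γ, ε, ζ }  = { α, β, γ } ∪ { α, β, ε, ζ }
  { α, γ, δ, ε, ζ }  = { α, γ } ∪ { δ, ε, ζ }
  { β, γ, δ, ε, ζ }  = { γ, δ } ∪ { β, δ, ε, ζ }
  (now 22)
Round 3: +10 →
  { α }  = Ω∖{ β, γ, δ, ε, ζ }
  { β }  = Ω∖{ α, γ, δ, ε, ζ }
  { δ }  = Ω∖{ α, β, γ, ε, ζ }
  { ε }  = Ω∖{ α, β, γ, δ, ζ }
  { ζ }  = Ω∖{ α, β, γ, δ, ε }
  { α, β }  = Ω∖{ γ, δ, ε, ζ }
  { β, ζ }  = Ω∖{ α, γ, δ, ε }
  { ε, ζ }  = Ω∖{ α, β, γ, δ }
  { α, β, ζ }  = Ω∖{ γ, δ, ε }
  { β, ε, ζ }  = Ω∖{ α, γ, δ }
  (now 32)
Round 4: 30 new —
  { α, δ }  = { α } ∪ { δ }
  { α, ε }  = { α } ∪ { ε }
  { α, ζ }  = { α } ∪ { ζ }
  { β, γ }  = { β } ∪ { γ }
  { β, δ }  = { β } ∪ { δ }
  { β, ε }  = { β } ∪ { ε }
  { γ, ε }  = { ε } ∪ { γ }
  { γ, ζ }  = { ζ } ∪ { γ }
  { δ, ζ }  = { ζ } ∪ { δ }
  { α, β, δ }  = { α, β } ∪ { δ }
  { α, β, ε }  = { α, β } ∪ { ε }
  { α, γ, ε }  = { ε } ∪ { α, γ }
  { α, γ, ζ }  = { ζ } ∪ { α, γ }
  { α, δ, ε }  = { α } ∪ { δ, ε }
  { α, ε, ζ }  = { ε, ζ } ∪ { α }
  { β, γ, δ }  = { γ, δ } ∪ { β }
  { β, γ, ζ }  = { β, ζ } ∪ { γ }
  { β, δ, ε }  = { β } ∪ { δ, ε }
  { β, δ, ζ }  = { β, ζ } ∪ { δ }
  { γ, δ, ζ }  = { γ, δ } ∪ { ζ }
  { γ, ε, ζ }  = { ε, ζ } ∪ { γ }
  { α, β, γ, ε }  = { α, β, γ } ∪ { ε }
  { α, β, δ, ε }  = { α, β } ∪ { δ, ε }
  { α, β, δ, ζ }  = { δ } ∪ { α, β, ζ }
  { α, γ, δ, ζ }  = { ζ } ∪ { α, γ, δ }
  { α, γ, ε, ζ }  = { ε, ζ } ∪ { α, γ }
  { α, δ, ε, ζ }  = { α } ∪ { δ, ε, ζ }
  { β, γ, δ, ε }  = { γ, δ, ε } ∪ { β }
  { β, γ, δ, ζ }  = { γ, δ } ∪ { β, ζ }
  { β, γ, ε, ζ }  = { β, ε, ζ } ∪ { γ }
  (now 62)
Round 5: 2 new —
  { α, δ, ζ }  = { α, ζ } ∪ { α, δ }
  { β, γ, ε }  = { β, ε } ∪ { γ, ε }
  (now 64)
Round 6: stable.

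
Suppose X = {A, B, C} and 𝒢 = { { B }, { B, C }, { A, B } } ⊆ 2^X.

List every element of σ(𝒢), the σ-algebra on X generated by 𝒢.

Answer: σ(𝒢) = { {  }, { A }, { B }, { C }, { A, B }, { A, C }, { B, C }, X }

Working:
Seed the family with 𝒢 together with ∅ and X: { {  }, { B }, { A, B }, { B, C }, X }.
Iteration 1. New:
  { A }  = ᶜ of { B, C }
  { C }  = ᶜ of { A, B }
  { A, C }  = ᶜ of { B }
  |family| = 8
Iteration 2: stable.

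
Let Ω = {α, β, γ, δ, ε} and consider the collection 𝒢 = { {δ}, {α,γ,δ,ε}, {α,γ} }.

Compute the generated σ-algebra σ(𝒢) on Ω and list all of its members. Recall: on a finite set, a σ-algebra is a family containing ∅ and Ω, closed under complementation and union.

Take S₀ = 𝒢 ∪ {∅, Ω} = { {}, {δ}, {α,γ}, {α,γ,δ,ε}, Ω }.
Pass 1: +4 →
  {β}  = Ω∖{α,γ,δ,ε}
  {α,γ,δ}  = {α,γ} ∪ {δ}
  {β,δ,ε}  = Ω∖{α,γ}
  {α,β,γ,ε}  = Ω∖{δ}
  [9 total]
Pass 2. New:
  {β,δ}  = {β} ∪ {δ}
  {β,ε}  = Ω∖{α,γ,δ}
  {α,β,γ}  = {β} ∪ {α,γ}
  {α,β,γ,δ}  = {β} ∪ {α,γ,δ}
  [13 total]
Pass 3. New:
  {ε}  = Ω∖{α,β,γ,δ}
  {δ,ε}  = Ω∖{α,β,γ}
  {α,γ,ε}  = Ω∖{β,δ}
  [16 total]
Pass 4: no new sets; the family is a σ-algebra.

σ(𝒢) = { {}, {β}, {δ}, {ε}, {α,γ}, {β,δ}, {β,ε}, {δ,ε}, {α,β,γ}, {α,γ,δ}, {α,γ,ε}, {β,δ,ε}, {α,β,γ,δ}, {α,β,γ,ε}, {α,γ,δ,ε}, Ω }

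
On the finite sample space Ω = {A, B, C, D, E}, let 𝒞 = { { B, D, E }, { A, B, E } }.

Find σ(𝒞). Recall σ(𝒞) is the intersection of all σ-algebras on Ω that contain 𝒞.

Initial family (4 sets): { {  }, { A, B, E }, { B, D, E }, Ω }.
Pass 1 adds 3:
  { A, C }  = Ω∖{ B, D, E }
  { C, D }  = Ω∖{ A, B, E }
  { A, B, D, E }  = { A, B, E } ∪ { B, D, E }
  |family| = 7
Pass 2: 4 new —
  { C }  = Ω∖{ A, B, D, E }
  { A, C, D }  = { C, D } ∪ { A, C }
  { A, B, C, E }  = { A, B, E } ∪ { A, C }
  { B, C, D, E }  = { C, D } ∪ { B, D, E }
  |family| = 11
Pass 3 (3 new):
  { A }  = Ω∖{ B, C, D, E }
  { D }  = Ω∖{ A, B, C, E }
  { B, E }  = Ω∖{ A, C, D }
  |family| = 14
Pass 4 adds 2:
  { A, D }  = { D } ∪ { A }
  { B, C, E }  = { C } ∪ { B, E }
  |family| = 16
Pass 5 adds nothing — fixpoint reached.

Therefore σ(𝒞) = { {  }, { A }, { C }, { D }, { A, C }, { A, D }, { B, E }, { C, D }, { A, B, E }, { A, C, D }, { B, C, E }, { B, D, E }, { A, B, C, E }, { A, B, D, E }, { B, C, D, E }, Ω } (|σ(𝒞)| = 16).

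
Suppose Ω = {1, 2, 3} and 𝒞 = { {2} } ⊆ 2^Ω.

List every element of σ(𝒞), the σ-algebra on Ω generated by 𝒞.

Seed the family with 𝒞 together with ∅ and Ω: { ∅, {2}, Ω }.
Pass 1: +1 →
  {1,3}  = Ω∖{2}
  |family| = 4
After Pass 2 the family is unchanged; done.

Therefore σ(𝒞) = { ∅, {2}, {1,3}, Ω } (|σ(𝒞)| = 4).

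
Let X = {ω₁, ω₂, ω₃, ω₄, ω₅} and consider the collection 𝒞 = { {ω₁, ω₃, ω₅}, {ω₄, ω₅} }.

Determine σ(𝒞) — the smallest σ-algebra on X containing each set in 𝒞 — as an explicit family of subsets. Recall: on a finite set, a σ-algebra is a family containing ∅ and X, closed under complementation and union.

|σ(𝒞)| = 16.  σ(𝒞) = { {}, {ω₂}, {ω₄}, {ω₅}, {ω₁, ω₃}, {ω₂, ω₄}, {ω₂, ω₅}, {ω₄, ω₅}, {ω₁, ω₂, ω₃}, {ω₁, ω₃, ω₄}, {ω₁, ω₃, ω₅}, {ω₂, ω₄, ω₅}, {ω₁, ω₂, ω₃, ω₄}, {ω₁, ω₂, ω₃, ω₅}, {ω₁, ω₃, ω₄, ω₅}, X }

Check:
Seed the family with 𝒞 together with ∅ and X: { {}, {ω₄, ω₅}, {ω₁, ω₃, ω₅}, X }.
Iteration 1: +3 →
  {ω₂, ω₄}  = complement {ω₁, ω₃, ω₅}
  {ω₁, ω₂, ω₃}  = complement {ω₄, ω₅}
  {ω₁, ω₃, ω₄, ω₅}  = {ω₁, ω₃, ω₅} ∪ {ω₄, ω₅}
Iteration 2. New:
  {ω₂}  = complement {ω₁, ω₃, ω₄, ω₅}
  {ω₂, ω₄, ω₅}  = {ω₄, ω₅} ∪ {ω₂, ω₄}
  {ω₁, ω₂, ω₃, ω₄}  = {ω₁, ω₂, ω₃} ∪ {ω₂, ω₄}
  {ω₁, ω₂, ω₃, ω₅}  = {ω₁, ω₂, ω₃} ∪ {ω₁, ω₃, ω₅}
Iteration 3 (3 new):
  {ω₄}  = complement {ω₁, ω₂, ω₃, ω₅}
  {ω₅}  = complement {ω₁, ω₂, ω₃, ω₄}
  {ω₁, ω₃}  = complement {ω₂, ω₄, ω₅}
Iteration 4. New:
  {ω₂, ω₅}  = {ω₂} ∪ {ω₅}
  {ω₁, ω₃, ω₄}  = {ω₁, ω₃} ∪ {ω₄}
Iteration 5: already closed under ᶜ and ∪.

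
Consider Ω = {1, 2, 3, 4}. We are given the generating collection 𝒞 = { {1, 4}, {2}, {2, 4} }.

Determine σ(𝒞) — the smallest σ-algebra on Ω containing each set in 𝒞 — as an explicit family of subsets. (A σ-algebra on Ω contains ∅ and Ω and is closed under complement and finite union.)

σ(𝒞) (16 sets): { ∅, {1}, {2}, {3}, {4}, {1, 2}, {1, 3}, {1, 4}, {2, 3}, {2, 4}, {3, 4}, {1, 2, 3}, {1, 2, 4}, {1, 3, 4}, {2, 3, 4}, Ω }

Check:
Take S₀ = 𝒞 ∪ {∅, Ω} = { ∅, {2}, {1, 4}, {2, 4}, Ω }.
Round 1. New:
  {1, 3}  = {2, 4}ᶜ
  {2, 3}  = {1, 4}ᶜ
  {1, 2, 4}  = {1, 4} ∪ {2}
  {1, 3, 4}  = {2}ᶜ
  (now 9)
Round 2: 3 new —
  {3}  = {1, 2, 4}ᶜ
  {1, 2, 3}  = {2} ∪ {1, 3}
  {2, 3, 4}  = {2, 3} ∪ {2, 4}
  (now 12)
Round 3: 2 new —
  {1}  = {2, 3, 4}ᶜ
  {4}  = {1, 2, 3}ᶜ
  (now 14)
Round 4: +2 →
  {1, 2}  = {2} ∪ {1}
  {3, 4}  = {3} ∪ {4}
  (now 16)
Round 5: stable.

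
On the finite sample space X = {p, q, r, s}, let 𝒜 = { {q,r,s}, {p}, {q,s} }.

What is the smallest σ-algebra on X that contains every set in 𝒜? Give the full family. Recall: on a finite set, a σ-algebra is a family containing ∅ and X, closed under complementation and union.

Answer: σ(𝒜) = { {}, {p}, {r}, {p,r}, {q,s}, {p,q,s}, {q,r,s}, X }

Working:
Initial family (5 sets): { {}, {p}, {q,s}, {q,r,s}, X }.
Step 1: +2 →
  {p,r}  = X∖{q,s}
  {p,q,s}  = {q,s} ∪ {p}
  (now 7)
Step 2: 1 new —
  {r}  = X∖{p,q,s}
  (now 8)
Step 3: stable.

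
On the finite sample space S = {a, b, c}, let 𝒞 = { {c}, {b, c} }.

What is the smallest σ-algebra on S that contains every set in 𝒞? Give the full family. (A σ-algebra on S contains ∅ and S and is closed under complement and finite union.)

Seed the family with 𝒞 together with ∅ and S: { {}, {c}, {b, c}, S }.
Iteration 1. New:
  {a}  = complement {b, c}
  {a, b}  = complement {c}
  — 6 sets.
Iteration 2: +1 →
  {a, c}  = {c} ∪ {a}
  — 7 sets.
Iteration 3 (1 new):
  {b}  = complement {a, c}
  — 8 sets.
After Iteration 4 the family is unchanged; done.

|σ(𝒞)| = 8.  σ(𝒞) = { {}, {a}, {b}, {c}, {a, b}, {a, c}, {b, c}, S }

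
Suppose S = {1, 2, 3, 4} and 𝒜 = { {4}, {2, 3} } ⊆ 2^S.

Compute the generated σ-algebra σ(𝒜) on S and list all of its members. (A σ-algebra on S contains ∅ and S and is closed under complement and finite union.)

Take S₀ = 𝒜 ∪ {∅, S} = { ∅, {4}, {2, 3}, S }.
Pass 1: 3 new —
  {1, 4}  = {2, 3}ᶜ
  {1, 2, 3}  = {4}ᶜ
  {2, 3, 4}  = {4} ∪ {2, 3}
  — 7 sets.
Pass 2 (1 new):
  {1}  = {2, 3, 4}ᶜ
  — 8 sets.
Pass 3: closed — nothing new.

|σ(𝒜)| = 8.  σ(𝒜) = { ∅, {1}, {4}, {1, 4}, {2, 3}, {1, 2, 3}, {2, 3, 4}, S }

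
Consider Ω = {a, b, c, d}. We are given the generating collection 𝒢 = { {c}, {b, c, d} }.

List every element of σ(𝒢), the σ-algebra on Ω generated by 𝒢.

Begin from { {}, {c}, {b, c, d}, Ω } (that is, 𝒢 plus ∅ and Ω).
Iteration 1: 2 new —
  {a}  = {b, c, d}ᶜ
  {a, b, d}  = {c}ᶜ
  — 6 sets.
Iteration 2. New:
  {a, c}  = {c} ∪ {a}
  — 7 sets.
Iteration 3: +1 →
  {b, d}  = {a, c}ᶜ
  — 8 sets.
Iteration 4: already closed under ᶜ and ∪.

σ(𝒢) = { {}, {a}, {c}, {a, c}, {b, d}, {a, b, d}, {b, c, d}, Ω }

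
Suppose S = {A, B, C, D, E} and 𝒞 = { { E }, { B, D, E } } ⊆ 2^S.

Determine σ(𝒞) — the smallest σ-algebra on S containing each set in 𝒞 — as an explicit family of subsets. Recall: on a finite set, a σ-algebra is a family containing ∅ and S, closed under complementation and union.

σ(𝒞) = { {  }, { E }, { A, C }, { B, D }, { A, C, E }, { B, D, E }, { A, B, C, D }, S }

Check:
Start: 𝒞 ∪ {∅, S} = { {  }, { E }, { B, D, E }, S }.
Iteration 1: 2 new —
  { A, C }  = ᶜ of { B, D, E }
  { A, B, C, D }  = ᶜ of { E }
  |family| = 6
Iteration 2 (1 new):
  { A, C, E }  = { A, C } ∪ { E }
  |family| = 7
Iteration 3: +1 →
  { B, D }  = ᶜ of { A, C, E }
  |family| = 8
Iteration 4: already closed under ᶜ and ∪.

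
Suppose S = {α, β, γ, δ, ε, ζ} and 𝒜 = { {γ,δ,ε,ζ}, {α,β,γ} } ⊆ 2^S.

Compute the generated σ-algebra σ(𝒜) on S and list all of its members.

Initial family (4 sets): { {}, {α,β,γ}, {γ,δ,ε,ζ}, S }.
Iteration 1: 2 new —
  {α,β}  = ᶜ of {γ,δ,ε,ζ}
  {δ,ε,ζ}  = ᶜ of {α,β,γ}
Iteration 2: 1 new —
  {α,β,δ,ε,ζ}  = {α,β} ∪ {δ,ε,ζ}
Iteration 3: +1 →
  {γ}  = ᶜ of {α,β,δ,ε,ζ}
Iteration 4: already closed under ᶜ and ∪.

σ(𝒜) = { {}, {γ}, {α,β}, {α,β,γ}, {δ,ε,ζ}, {γ,δ,ε,ζ}, {α,β,δ,ε,ζ}, S }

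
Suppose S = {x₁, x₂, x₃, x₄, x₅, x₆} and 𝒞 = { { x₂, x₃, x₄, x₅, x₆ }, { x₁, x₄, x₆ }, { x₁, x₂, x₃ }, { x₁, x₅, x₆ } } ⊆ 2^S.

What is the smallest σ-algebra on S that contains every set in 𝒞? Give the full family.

Take S₀ = 𝒞 ∪ {∅, S} = { {  }, { x₁, x₂, x₃ }, { x₁, x₄, x₆ }, { x₁, x₅, x₆ }, { x₂, x₃, x₄, x₅, x₆ }, S }.
Pass 1 (7 new):
  { x₁ }  = complement { x₂, x₃, x₄, x₅, x₆ }
  { x₂, x₃, x₄ }  = complement { x₁, x₅, x₆ }
  { x₂, x₃, x₅ }  = complement { x₁, x₄, x₆ }
  { x₄, x₅, x₆ }  = complement { x₁, x₂, x₃ }
  { x₁, x₄, x₅, x₆ }  = { x₁, x₅, x₆ } ∪ { x₁, x₄, x₆ }
  { x₁, x₂, x₃, x₄, x₆ }  = { x₁, x₂, x₃ } ∪ { x₁, x₄, x₆ }
  { x₁, x₂, x₃, x₅, x₆ }  = { x₁, x₂, x₃ } ∪ { x₁, x₅, x₆ }
  — 13 sets.
Pass 2: 6 new —
  { x₄ }  = complement { x₁, x₂, x₃, x₅, x₆ }
  { x₅ }  = complement { x₁, x₂, x₃, x₄, x₆ }
  { x₂, x₃ }  = complement { x₁, x₄, x₅, x₆ }
  { x₁, x₂, x₃, x₄ }  = { x₁, x₂, x₃ } ∪ { x₂, x₃, x₄ }
  { x₁, x₂, x₃, x₅ }  = { x₁, x₂, x₃ } ∪ { x₂, x₃, x₅ }
  { x₂, x₃, x₄, x₅ }  = { x₂, x₃, x₄ } ∪ { x₂, x₃, x₅ }
  — 19 sets.
Pass 3 (7 new):
  { x₁, x₄ }  = { x₄ } ∪ { x₁ }
  { x₁, x₅ }  = { x₅ } ∪ { x₁ }
  { x₁, x₆ }  = complement { x₂, x₃, x₄, x₅ }
  { x₄, x₅ }  = { x₅ } ∪ { x₄ }
  { x₄, x₆ }  = complement { x₁, x₂, x₃, x₅ }
  { x₅, x₆ }  = complement { x₁, x₂, x₃, x₄ }
  { x₁, x₂, x₃, x₄, x₅ }  = { x₂, x₃, x₄ } ∪ { x₁, x₂, x₃, x₅ }
  — 26 sets.
Pass 4: 5 new —
  { x₆ }  = complement { x₁, x₂, x₃, x₄, x₅ }
  { x₁, x₄, x₅ }  = { x₁ } ∪ { x₄, x₅ }
  { x₁, x₂, x₃, x₆ }  = complement { x₄, x₅ }
  { x₂, x₃, x₄, x₆ }  = complement { x₁, x₅ }
  { x₂, x₃, x₅, x₆ }  = complement { x₁, x₄ }
  — 31 sets.
Pass 5: 1 new —
  { x₂, x₃, x₆ }  = complement { x₁, x₄, x₅ }
  — 32 sets.
Pass 6 adds nothing — fixpoint reached.

Therefore σ(𝒞) = { {  }, { x₁ }, { x₄ }, { x₅ }, { x₆ }, { x₁, x₄ }, { x₁, x₅ }, { x₁, x₆ }, { x₂, x₃ }, { x₄, x₅ }, { x₄, x₆ }, { x₅, x₆ }, { x₁, x₂, x₃ }, { x₁, x₄, x₅ }, { x₁, x₄, x₆ }, { x₁, x₅, x₆ }, { x₂, x₃, x₄ }, { x₂, x₃, x₅ }, { x₂, x₃, x₆ }, { x₄, x₅, x₆ }, { x₁, x₂, x₃, x₄ }, { x₁, x₂, x₃, x₅ }, { x₁, x₂, x₃, x₆ }, { x₁, x₄, x₅, x₆ }, { x₂, x₃, x₄, x₅ }, { x₂, x₃, x₄, x₆ }, { x₂, x₃, x₅, x₆ }, { x₁, x₂, x₃, x₄, x₅ }, { x₁, x₂, x₃, x₄, x₆ }, { x₁, x₂, x₃, x₅, x₆ }, { x₂, x₃, x₄, x₅, x₆ }, S } (|σ(𝒞)| = 32).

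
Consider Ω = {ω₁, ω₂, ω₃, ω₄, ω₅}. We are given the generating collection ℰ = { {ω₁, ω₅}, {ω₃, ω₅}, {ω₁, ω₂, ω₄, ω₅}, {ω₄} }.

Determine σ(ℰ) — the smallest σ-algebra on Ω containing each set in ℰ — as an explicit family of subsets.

Take S₀ = ℰ ∪ {∅, Ω} = { {}, {ω₄}, {ω₁, ω₅}, {ω₃, ω₅}, {ω₁, ω₂, ω₄, ω₅}, Ω }.
Round 1: +7 →
  {ω₃}  = ᶜ of {ω₁, ω₂, ω₄, ω₅}
  {ω₁, ω₂, ω₄}  = ᶜ of {ω₃, ω₅}
  {ω₁, ω₃, ω₅}  = {ω₁, ω₅} ∪ {ω₃, ω₅}
  {ω₁, ω₄, ω₅}  = {ω₁, ω₅} ∪ {ω₄}
  {ω₂, ω₃, ω₄}  = ᶜ of {ω₁, ω₅}
  {ω₃, ω₄, ω₅}  = {ω₄} ∪ {ω₃, ω₅}
  {ω₁, ω₂, ω₃, ω₅}  = ᶜ of {ω₄}
  — 13 sets.
Round 2: 7 new —
  {ω₁, ω₂}  = ᶜ of {ω₃, ω₄, ω₅}
  {ω₂, ω₃}  = ᶜ of {ω₁, ω₄, ω₅}
  {ω₂, ω₄}  = ᶜ of {ω₁, ω₃, ω₅}
  {ω₃, ω₄}  = {ω₃} ∪ {ω₄}
  {ω₁, ω₂, ω₃, ω₄}  = {ω₂, ω₃, ω₄} ∪ {ω₁, ω₂, ω₄}
  {ω₁, ω₃, ω₄, ω₅}  = {ω₁, ω₄, ω₅} ∪ {ω₃, ω₄, ω₅}
  {ω₂, ω₃, ω₄, ω₅}  = {ω₃, ω₄, ω₅} ∪ {ω₂, ω₃, ω₄}
  — 20 sets.
Round 3 (6 new):
  {ω₁}  = ᶜ of {ω₂, ω₃, ω₄, ω₅}
  {ω₂}  = ᶜ of {ω₁, ω₃, ω₄, ω₅}
  {ω₅}  = ᶜ of {ω₁, ω₂, ω₃, ω₄}
  {ω₁, ω₂, ω₃}  = {ω₁, ω₂} ∪ {ω₃}
  {ω₁, ω₂, ω₅}  = ᶜ of {ω₃, ω₄}
  {ω₂, ω₃, ω₅}  = {ω₃, ω₅} ∪ {ω₂, ω₃}
  — 26 sets.
Round 4 (6 new):
  {ω₁, ω₃}  = {ω₃} ∪ {ω₁}
  {ω₁, ω₄}  = ᶜ of {ω₂, ω₃, ω₅}
  {ω₂, ω₅}  = {ω₂} ∪ {ω₅}
  {ω₄, ω₅}  = ᶜ of {ω₁, ω₂, ω₃}
  {ω₁, ω₃, ω₄}  = {ω₃, ω₄} ∪ {ω₁}
  {ω₂, ω₄, ω₅}  = {ω₅} ∪ {ω₂, ω₄}
  — 32 sets.
Round 5: no new sets; the family is a σ-algebra.

Hence σ(ℰ) has 32 members: { {}, {ω₁}, {ω₂}, {ω₃}, {ω₄}, {ω₅}, {ω₁, ω₂}, {ω₁, ω₃}, {ω₁, ω₄}, {ω₁, ω₅}, {ω₂, ω₃}, {ω₂, ω₄}, {ω₂, ω₅}, {ω₃, ω₄}, {ω₃, ω₅}, {ω₄, ω₅}, {ω₁, ω₂, ω₃}, {ω₁, ω₂, ω₄}, {ω₁, ω₂, ω₅}, {ω₁, ω₃, ω₄}, {ω₁, ω₃, ω₅}, {ω₁, ω₄, ω₅}, {ω₂, ω₃, ω₄}, {ω₂, ω₃, ω₅}, {ω₂, ω₄, ω₅}, {ω₃, ω₄, ω₅}, {ω₁, ω₂, ω₃, ω₄}, {ω₁, ω₂, ω₃, ω₅}, {ω₁, ω₂, ω₄, ω₅}, {ω₁, ω₃, ω₄, ω₅}, {ω₂, ω₃, ω₄, ω₅}, Ω }.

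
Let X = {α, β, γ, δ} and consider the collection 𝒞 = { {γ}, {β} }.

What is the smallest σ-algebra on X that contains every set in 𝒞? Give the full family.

Take S₀ = 𝒞 ∪ {∅, X} = { ∅, {β}, {γ}, X }.
Iteration 1: +3 →
  {β, γ}  = {γ} ∪ {β}
  {α, β, δ}  = complement {γ}
  {α, γ, δ}  = complement {β}
Iteration 2 (1 new):
  {α, δ}  = complement {β, γ}
Iteration 3: closed — nothing new.

Hence σ(𝒞) has 8 members: { ∅, {β}, {γ}, {α, δ}, {β, γ}, {α, β, δ}, {α, γ, δ}, X }.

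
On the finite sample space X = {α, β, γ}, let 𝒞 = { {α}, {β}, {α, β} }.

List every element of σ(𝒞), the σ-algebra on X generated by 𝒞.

σ(𝒞) (8 sets): { ∅, {α}, {β}, {γ}, {α, β}, {α, γ}, {β, γ}, X }

Trace:
Initial family (5 sets): { ∅, {α}, {β}, {α, β}, X }.
Iteration 1 (3 new):
  {γ}  = ᶜ of {α, β}
  {α, γ}  = ᶜ of {β}
  {β, γ}  = ᶜ of {α}
  [8 total]
After Iteration 2 the family is unchanged; done.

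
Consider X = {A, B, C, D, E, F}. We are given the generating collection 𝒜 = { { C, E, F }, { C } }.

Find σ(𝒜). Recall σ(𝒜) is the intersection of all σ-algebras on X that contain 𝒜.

|σ(𝒜)| = 8.  σ(𝒜) = { {  }, { C }, { E, F }, { A, B, D }, { C, E, F }, { A, B, C, D }, { A, B, D, E, F }, X }

Check:
Begin from { {  }, { C }, { C, E, F }, X } (that is, 𝒜 plus ∅ and X).
Step 1. New:
  { A, B, D }  = complement { C, E, F }
  { A, B, D, E, F }  = complement { C }
  (now 6)
Step 2 (1 new):
  { A, B, C, D }  = { C } ∪ { A, B, D }
  (now 7)
Step 3: 1 new —
  { E, F }  = complement { A, B, C, D }
  (now 8)
Step 4 adds nothing — fixpoint reached.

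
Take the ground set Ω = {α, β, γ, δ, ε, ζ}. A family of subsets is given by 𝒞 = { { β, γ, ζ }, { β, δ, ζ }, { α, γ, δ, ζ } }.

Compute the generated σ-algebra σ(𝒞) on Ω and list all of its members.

Take S₀ = 𝒞 ∪ {∅, Ω} = { ∅, { β, γ, ζ }, { β, δ, ζ }, { α, γ, δ, ζ }, Ω }.
Pass 1: 5 new —
  { β, ε }  = { α, γ, δ, ζ }ᶜ
  { α, γ, ε }  = { β, δ, ζ }ᶜ
  { α, δ, ε }  = { β, γ, ζ }ᶜ
  { β, γ, δ, ζ }  = { β, δ, ζ } ∪ { β, γ, ζ }
  { α, β, γ, δ, ζ }  = { β, δ, ζ } ∪ { α, γ, δ, ζ }
  [10 total]
Pass 2 adds 11:
  { ε }  = { α, β, γ, δ, ζ }ᶜ
  { α, ε }  = { β, γ, δ, ζ }ᶜ
  { α, β, γ, ε }  = { β, ε } ∪ { α, γ, ε }
  { α, β, δ, ε }  = { α, δ, ε } ∪ { β, ε }
  { α, γ, δ, ε }  = { α, δ, ε } ∪ { α, γ, ε }
  { β, γ, ε, ζ }  = { β, ε } ∪ { β, γ, ζ }
  { β, δ, ε, ζ }  = { β, δ, ζ } ∪ { β, ε }
  { α, β, γ, ε, ζ }  = { β, γ, ζ } ∪ { α, γ, ε }
  { α, β, δ, ε, ζ }  = { α, δ, ε } ∪ { β, δ, ζ }
  { α, γ, δ, ε, ζ }  = { α, δ, ε } ∪ { α, γ, δ, ζ }
  { β, γ, δ, ε, ζ }  = { β, ε } ∪ { β, γ, δ, ζ }
  [21 total]
Pass 3 adds 11:
  { α }  = { β, γ, δ, ε, ζ }ᶜ
  { β }  = { α, γ, δ, ε, ζ }ᶜ
  { γ }  = { α, β, δ, ε, ζ }ᶜ
  { δ }  = { α, β, γ, ε, ζ }ᶜ
  { α, γ }  = { β, δ, ε, ζ }ᶜ
  { α, δ }  = { β, γ, ε, ζ }ᶜ
  { β, ζ }  = { α, γ, δ, ε }ᶜ
  { γ, ζ }  = { α, β, δ, ε }ᶜ
  { δ, ζ }  = { α, β, γ, ε }ᶜ
  { α, β, ε }  = { β, ε } ∪ { α, ε }
  { α, β, γ, δ, ε }  = { β, ε } ∪ { α, γ, δ, ε }
  [32 total]
Pass 4: +24 →
  { ζ }  = { α, β, γ, δ, ε }ᶜ
  { α, β }  = { α } ∪ { β }
  { β, γ }  = { β } ∪ { γ }
  { β, δ }  = { β } ∪ { δ }
  { γ, δ }  = { γ } ∪ { δ }
  { γ, ε }  = { ε } ∪ { γ }
  { δ, ε }  = { ε } ∪ { δ }
  { α, β, γ }  = { β } ∪ { α, γ }
  { α, β, δ }  = { β } ∪ { α, δ }
  { α, β, ζ }  = { α } ∪ { β, ζ }
  { α, γ, δ }  = { γ } ∪ { α, δ }
  { α, γ, ζ }  = { α } ∪ { γ, ζ }
  { α, δ, ζ }  = { α } ∪ { δ, ζ }
  { β, γ, ε }  = { β, ε } ∪ { γ }
  { β, δ, ε }  = { β, ε } ∪ { δ }
  { β, ε, ζ }  = { β, ε } ∪ { β, ζ }
  { γ, δ, ζ }  = { α, β, ε }ᶜ
  { γ, ε, ζ }  = { ε } ∪ { γ, ζ }
  { δ, ε, ζ }  = { ε } ∪ { δ, ζ }
  { α, β, γ, ζ }  = { α } ∪ { β, γ, ζ }
  { α, β, δ, ζ }  = { β, δ, ζ } ∪ { α }
  { α, β, ε, ζ }  = { β, ζ } ∪ { α, β, ε }
  { α, γ, ε, ζ }  = { α, γ, ε } ∪ { γ, ζ }
  { α, δ, ε, ζ }  = { α, δ, ε } ∪ { δ, ζ }
  [56 total]
Pass 5 (8 new):
  { α, ζ }  = { ζ } ∪ { α }
  { ε, ζ }  = { ζ } ∪ { ε }
  { α, ε, ζ }  = { α, ε } ∪ { ζ }
  { β, γ, δ }  = { γ, δ } ∪ { β }
  { γ, δ, ε }  = { α, β, ζ }ᶜ
  { α, β, γ, δ }  = { γ, δ } ∪ { α, β, γ }
  { β, γ, δ, ε }  = { β, ε } ∪ { γ, δ }
  { γ, δ, ε, ζ }  = { α, β }ᶜ
  [64 total]
Pass 6: stable.

Hence σ(𝒞) has 64 members: { ∅, { α }, { β }, { γ }, { δ }, { ε }, { ζ }, { α, β }, { α, γ }, { α, δ }, { α, ε }, { α, ζ }, { β, γ }, { β, δ }, { β, ε }, { β, ζ }, { γ, δ }, { γ, ε }, { γ, ζ }, { δ, ε }, { δ, ζ }, { ε, ζ }, { α, β, γ }, { α, β, δ }, { α, β, ε }, { α, β, ζ }, { α, γ, δ }, { α, γ, ε }, { α, γ, ζ }, { α, δ, ε }, { α, δ, ζ }, { α, ε, ζ }, { β, γ, δ }, { β, γ, ε }, { β, γ, ζ }, { β, δ, ε }, { β, δ, ζ }, { β, ε, ζ }, { γ, δ, ε }, { γ, δ, ζ }, { γ, ε, ζ }, { δ, ε, ζ }, { α, β, γ, δ }, { α, β, γ, ε }, { α, β, γ, ζ }, { α, β, δ, ε }, { α, β, δ, ζ }, { α, β, ε, ζ }, { α, γ, δ, ε }, { α, γ, δ, ζ }, { α, γ, ε, ζ }, { α, δ, ε, ζ }, { β, γ, δ, ε }, { β, γ, δ, ζ }, { β, γ, ε, ζ }, { β, δ, ε, ζ }, { γ, δ, ε, ζ }, { α, β, γ, δ, ε }, { α, β, γ, δ, ζ }, { α, β, γ, ε, ζ }, { α, β, δ, ε, ζ }, { α, γ, δ, ε, ζ }, { β, γ, δ, ε, ζ }, Ω }.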